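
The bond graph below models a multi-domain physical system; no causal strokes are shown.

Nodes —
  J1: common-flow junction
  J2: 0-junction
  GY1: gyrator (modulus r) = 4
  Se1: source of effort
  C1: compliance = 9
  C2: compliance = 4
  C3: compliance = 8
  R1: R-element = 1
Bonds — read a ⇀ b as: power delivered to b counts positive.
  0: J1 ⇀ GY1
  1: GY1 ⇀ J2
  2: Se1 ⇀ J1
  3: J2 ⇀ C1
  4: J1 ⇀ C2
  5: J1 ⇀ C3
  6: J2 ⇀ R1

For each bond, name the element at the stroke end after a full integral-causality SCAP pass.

b2 stroke→J1  (Se1: effort source, stroke at far end)
b3 stroke→J2  (C1 outputs effort q/C1)
b1 stroke→GY1  (common-e at J2 fixed by 3)
b6 stroke→R1  (common-e at J2 fixed by 3)
b0 stroke→GY1  (GY1: gyrator matches bond 1)
b4 stroke→J1  (J1: bond 0 brought flow, rest push out)
b5 stroke→J1  (1-jn J1 has f-setter on 0)

bond 0 →GY1
bond 1 →GY1
bond 2 →J1
bond 3 →J2
bond 4 →J1
bond 5 →J1
bond 6 →R1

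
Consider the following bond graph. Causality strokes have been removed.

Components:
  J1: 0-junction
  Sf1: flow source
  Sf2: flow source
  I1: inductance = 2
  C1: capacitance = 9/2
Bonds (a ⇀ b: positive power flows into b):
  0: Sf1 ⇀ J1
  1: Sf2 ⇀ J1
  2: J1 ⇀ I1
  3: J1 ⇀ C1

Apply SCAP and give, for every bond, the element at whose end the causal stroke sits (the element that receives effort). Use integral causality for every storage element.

bond 0 →Sf1  (source Sf1 imposes f)
bond 1 →Sf2  (Sf2: flow source, stroke at near end)
bond 2 →I1  (I1: I, integral causality)
bond 3 →J1  (J1 needs exactly one e-in)

bond 0 |Sf1
bond 1 |Sf2
bond 2 |I1
bond 3 |J1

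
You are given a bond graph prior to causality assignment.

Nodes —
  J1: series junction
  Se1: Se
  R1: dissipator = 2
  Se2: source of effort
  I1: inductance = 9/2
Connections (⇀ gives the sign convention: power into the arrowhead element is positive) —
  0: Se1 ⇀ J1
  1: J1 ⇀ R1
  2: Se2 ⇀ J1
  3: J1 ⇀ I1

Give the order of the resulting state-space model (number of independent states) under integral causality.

β0 |J1  (Se1 fixes effort; stroke away)
β2 |J1  (Se2: effort source, stroke at far end)
β3 |I1  (I1 outputs flow p/I1)
β1 |J1  (J1: bond 3 brought flow, rest push out)

1  (I1 all integral)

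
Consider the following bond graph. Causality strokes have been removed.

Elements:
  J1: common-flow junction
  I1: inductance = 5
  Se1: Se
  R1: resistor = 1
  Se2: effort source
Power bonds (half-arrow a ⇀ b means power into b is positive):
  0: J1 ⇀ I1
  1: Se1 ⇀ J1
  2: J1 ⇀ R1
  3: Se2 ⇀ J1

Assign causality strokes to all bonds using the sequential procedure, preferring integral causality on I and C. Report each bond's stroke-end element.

β0 →I1
β1 →J1
β2 →J1
β3 →J1

b1 stroke at J1  (source Se1 imposes e)
b3 stroke at J1  (source Se2 imposes e)
b0 stroke at I1  (I1: I, integral causality)
b2 stroke at J1  (common-f at J1 fixed by 0)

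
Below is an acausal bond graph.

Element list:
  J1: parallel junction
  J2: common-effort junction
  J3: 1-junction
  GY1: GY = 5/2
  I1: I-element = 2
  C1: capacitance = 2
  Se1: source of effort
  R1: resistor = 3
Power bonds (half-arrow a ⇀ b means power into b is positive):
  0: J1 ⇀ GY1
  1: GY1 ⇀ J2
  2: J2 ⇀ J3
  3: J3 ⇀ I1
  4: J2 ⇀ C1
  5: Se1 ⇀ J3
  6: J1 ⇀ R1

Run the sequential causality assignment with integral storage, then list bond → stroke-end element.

β0 →GY1
β1 →GY1
β2 →J3
β3 →I1
β4 →J2
β5 →J3
β6 →J1

#5 |J3  (Se1: effort source, stroke at far end)
#3 |I1  (I1 outputs flow p/I1)
#2 |J3  (common-f at J3 fixed by 3)
#4 |J2  (C1: C, integral causality)
#1 |GY1  (0-jn J2 has e-setter on 4)
#0 |GY1  (GY1 both-in/both-out from 1)
#6 |J1  (J1 needs exactly one e-in)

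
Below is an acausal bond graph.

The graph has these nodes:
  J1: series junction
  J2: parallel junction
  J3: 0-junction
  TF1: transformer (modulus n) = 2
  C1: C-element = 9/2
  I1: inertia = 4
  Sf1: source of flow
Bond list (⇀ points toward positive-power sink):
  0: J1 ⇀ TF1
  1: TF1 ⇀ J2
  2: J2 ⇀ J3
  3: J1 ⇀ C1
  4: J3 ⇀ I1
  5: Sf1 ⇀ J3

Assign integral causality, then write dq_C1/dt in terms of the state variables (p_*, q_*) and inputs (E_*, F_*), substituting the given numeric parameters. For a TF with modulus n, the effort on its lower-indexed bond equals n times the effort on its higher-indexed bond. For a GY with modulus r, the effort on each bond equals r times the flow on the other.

#5 stroke→Sf1  (source Sf1 imposes f)
#3 stroke→J1  (C1: C, integral causality)
#0 stroke→TF1  (only one flow-in slot at J1)
#1 stroke→J2  (through TF1, causality passes straight; one stroke at TF1)
#2 stroke→J3  (J2: bond 1 brought effort, rest push out)
#4 stroke→I1  (0-jn J3 has e-setter on 2)

dq_C1/dt = -F_Sf1/2 + p_I1/8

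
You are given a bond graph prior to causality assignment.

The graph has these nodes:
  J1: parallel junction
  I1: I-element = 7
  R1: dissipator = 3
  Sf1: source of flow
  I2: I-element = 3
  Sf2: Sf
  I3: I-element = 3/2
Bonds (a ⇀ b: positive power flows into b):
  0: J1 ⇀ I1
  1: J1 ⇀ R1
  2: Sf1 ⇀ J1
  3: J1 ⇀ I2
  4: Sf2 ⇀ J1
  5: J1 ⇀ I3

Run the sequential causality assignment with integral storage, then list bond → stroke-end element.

β2 stroke→Sf1  (Sf1 fixes flow; stroke at Sf1)
β4 stroke→Sf2  (Sf2 fixes flow; stroke at Sf2)
β0 stroke→I1  (I1: I, integral causality)
β3 stroke→I2  (prefer integral on I2)
β5 stroke→I3  (prefer integral on I3)
β1 stroke→J1  (J1: last free bond brings effort in)

#0 |I1
#1 |J1
#2 |Sf1
#3 |I2
#4 |Sf2
#5 |I3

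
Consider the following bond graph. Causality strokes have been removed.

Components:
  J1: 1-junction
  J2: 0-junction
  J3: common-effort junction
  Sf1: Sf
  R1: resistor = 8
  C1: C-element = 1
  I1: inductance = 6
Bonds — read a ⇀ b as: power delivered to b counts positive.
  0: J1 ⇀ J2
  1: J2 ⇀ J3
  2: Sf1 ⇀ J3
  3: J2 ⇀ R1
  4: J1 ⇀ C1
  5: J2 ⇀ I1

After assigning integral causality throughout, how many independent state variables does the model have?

2  (C1, I1 all integral)

b2 →Sf1  (Sf1 fixes flow; stroke at Sf1)
b1 →J3  (J3: last free bond brings effort in)
b4 →J1  (C1 outputs effort q/C1)
b0 →J2  (closing 1-jn rule on J1)
b3 →R1  (J2: bond 0 brought effort, rest push out)
b5 →I1  (common-e at J2 fixed by 0)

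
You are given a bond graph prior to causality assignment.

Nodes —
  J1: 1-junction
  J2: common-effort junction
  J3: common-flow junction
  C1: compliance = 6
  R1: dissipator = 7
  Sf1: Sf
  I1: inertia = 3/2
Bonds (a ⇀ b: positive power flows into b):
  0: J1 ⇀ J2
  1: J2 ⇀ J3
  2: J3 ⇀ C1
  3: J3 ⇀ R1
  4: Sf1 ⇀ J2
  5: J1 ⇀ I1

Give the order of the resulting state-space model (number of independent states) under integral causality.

#4 |Sf1  (Sf1 (Sf) sets flow on bond)
#2 |J3  (prefer integral on C1)
#5 |I1  (prefer integral on I1)
#0 |J1  (1-jn J1 has f-setter on 5)
#1 |J2  (J2: last free bond brings effort in)
#3 |J3  (common-f at J3 fixed by 1)

2  (C1, I1 all integral)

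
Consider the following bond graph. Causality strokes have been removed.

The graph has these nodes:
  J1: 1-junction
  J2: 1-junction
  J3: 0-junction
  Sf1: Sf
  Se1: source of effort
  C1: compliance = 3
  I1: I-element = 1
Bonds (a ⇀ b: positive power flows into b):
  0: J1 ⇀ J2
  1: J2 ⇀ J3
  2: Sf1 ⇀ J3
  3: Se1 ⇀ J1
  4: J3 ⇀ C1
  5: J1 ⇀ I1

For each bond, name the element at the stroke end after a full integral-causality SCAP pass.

β2 stroke→Sf1  (Sf1 fixes flow; stroke at Sf1)
β3 stroke→J1  (source Se1 imposes e)
β4 stroke→J3  (C1 integral (e out))
β1 stroke→J2  (0-jn J3 has e-setter on 4)
β0 stroke→J1  (closing 1-jn rule on J2)
β5 stroke→I1  (closing 1-jn rule on J1)

β0 →J1
β1 →J2
β2 →Sf1
β3 →J1
β4 →J3
β5 →I1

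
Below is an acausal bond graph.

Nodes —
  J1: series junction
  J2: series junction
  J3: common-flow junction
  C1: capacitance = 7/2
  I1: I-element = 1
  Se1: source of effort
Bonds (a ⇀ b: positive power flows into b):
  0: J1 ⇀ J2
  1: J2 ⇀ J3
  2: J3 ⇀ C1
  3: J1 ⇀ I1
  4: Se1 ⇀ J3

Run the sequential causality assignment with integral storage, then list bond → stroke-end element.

bond 0 stroke→J1
bond 1 stroke→J2
bond 2 stroke→J3
bond 3 stroke→I1
bond 4 stroke→J3

#4 →J3  (Se1 (Se) sets effort on bond)
#2 →J3  (C1 outputs effort q/C1)
#1 →J2  (J3 needs exactly one f-in)
#0 →J1  (J2 needs exactly one f-in)
#3 →I1  (only one flow-in slot at J1)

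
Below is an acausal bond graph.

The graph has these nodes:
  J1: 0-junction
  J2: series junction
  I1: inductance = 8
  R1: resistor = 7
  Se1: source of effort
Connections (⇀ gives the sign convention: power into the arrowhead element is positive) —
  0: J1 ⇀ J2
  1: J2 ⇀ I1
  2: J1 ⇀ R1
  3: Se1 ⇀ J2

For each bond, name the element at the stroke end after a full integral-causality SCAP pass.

#3 |J2  (Se1 (Se) sets effort on bond)
#1 |I1  (I1 integral (f out))
#0 |J2  (common-f at J2 fixed by 1)
#2 |J1  (J1 needs exactly one e-in)

bond 0 stroke at J2
bond 1 stroke at I1
bond 2 stroke at J1
bond 3 stroke at J2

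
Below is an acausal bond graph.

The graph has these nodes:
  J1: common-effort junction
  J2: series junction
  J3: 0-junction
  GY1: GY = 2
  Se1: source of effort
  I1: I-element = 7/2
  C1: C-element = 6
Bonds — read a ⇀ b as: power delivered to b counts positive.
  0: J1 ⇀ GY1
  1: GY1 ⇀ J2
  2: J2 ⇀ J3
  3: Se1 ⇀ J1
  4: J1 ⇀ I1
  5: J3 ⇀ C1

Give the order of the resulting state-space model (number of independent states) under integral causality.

#3 stroke→J1  (Se1: effort source, stroke at far end)
#0 stroke→GY1  (J1: bond 3 brought effort, rest push out)
#4 stroke→I1  (common-e at J1 fixed by 3)
#1 stroke→GY1  (GY1 both-in/both-out from 0)
#2 stroke→J2  (common-f at J2 fixed by 1)
#5 stroke→J3  (only one effort-in slot at J3)

2  (C1, I1 all integral)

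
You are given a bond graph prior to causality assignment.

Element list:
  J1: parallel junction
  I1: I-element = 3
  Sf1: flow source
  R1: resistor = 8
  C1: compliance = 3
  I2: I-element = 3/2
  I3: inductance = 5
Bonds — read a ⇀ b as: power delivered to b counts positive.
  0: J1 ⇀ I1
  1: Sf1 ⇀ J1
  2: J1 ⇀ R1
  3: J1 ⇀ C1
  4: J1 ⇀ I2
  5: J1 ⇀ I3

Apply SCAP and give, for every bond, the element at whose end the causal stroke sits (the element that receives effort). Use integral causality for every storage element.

bond 1 stroke→Sf1  (Sf1 fixes flow; stroke at Sf1)
bond 0 stroke→I1  (I1 outputs flow p/I1)
bond 3 stroke→J1  (C1 integral (e out))
bond 2 stroke→R1  (J1 effort already set via bond 3)
bond 4 stroke→I2  (0-jn J1 has e-setter on 3)
bond 5 stroke→I3  (0-jn J1 has e-setter on 3)

#0 |I1
#1 |Sf1
#2 |R1
#3 |J1
#4 |I2
#5 |I3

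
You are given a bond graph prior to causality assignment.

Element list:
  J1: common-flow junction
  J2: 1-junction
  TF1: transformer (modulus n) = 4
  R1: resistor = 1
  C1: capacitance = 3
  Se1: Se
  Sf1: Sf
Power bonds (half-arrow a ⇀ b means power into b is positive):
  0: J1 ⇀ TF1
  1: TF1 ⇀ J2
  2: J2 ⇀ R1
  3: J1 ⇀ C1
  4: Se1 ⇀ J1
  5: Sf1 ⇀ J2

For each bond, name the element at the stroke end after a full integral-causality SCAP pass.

β0 |TF1
β1 |J2
β2 |J2
β3 |J1
β4 |J1
β5 |Sf1

β4 →J1  (Se1: effort source, stroke at far end)
β5 →Sf1  (Sf1: flow source, stroke at near end)
β1 →J2  (common-f at J2 fixed by 5)
β2 →J2  (J2: bond 5 brought flow, rest push out)
β0 →TF1  (TF TF1: opposite of bond 1)
β3 →J1  (common-f at J1 fixed by 0)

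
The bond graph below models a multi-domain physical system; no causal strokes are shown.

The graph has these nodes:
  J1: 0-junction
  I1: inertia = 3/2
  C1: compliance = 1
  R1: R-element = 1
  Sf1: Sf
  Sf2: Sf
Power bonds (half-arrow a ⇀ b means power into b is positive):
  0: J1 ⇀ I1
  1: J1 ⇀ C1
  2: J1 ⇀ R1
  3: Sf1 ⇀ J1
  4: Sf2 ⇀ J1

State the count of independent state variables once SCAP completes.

2  (C1, I1 all integral)

#3 →Sf1  (Sf1: flow source, stroke at near end)
#4 →Sf2  (source Sf2 imposes f)
#0 →I1  (prefer integral on I1)
#1 →J1  (C1: C, integral causality)
#2 →R1  (common-e at J1 fixed by 1)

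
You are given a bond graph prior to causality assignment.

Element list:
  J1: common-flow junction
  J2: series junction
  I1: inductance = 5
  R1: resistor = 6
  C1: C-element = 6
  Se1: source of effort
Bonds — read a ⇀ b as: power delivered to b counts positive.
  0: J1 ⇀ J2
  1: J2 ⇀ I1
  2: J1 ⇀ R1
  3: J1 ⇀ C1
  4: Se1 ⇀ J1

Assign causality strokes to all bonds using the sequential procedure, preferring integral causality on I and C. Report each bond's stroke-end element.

β0 stroke→J2
β1 stroke→I1
β2 stroke→J1
β3 stroke→J1
β4 stroke→J1

b4 |J1  (Se1 fixes effort; stroke away)
b1 |I1  (prefer integral on I1)
b0 |J2  (1-jn J2 has f-setter on 1)
b2 |J1  (common-f at J1 fixed by 0)
b3 |J1  (J1: bond 0 brought flow, rest push out)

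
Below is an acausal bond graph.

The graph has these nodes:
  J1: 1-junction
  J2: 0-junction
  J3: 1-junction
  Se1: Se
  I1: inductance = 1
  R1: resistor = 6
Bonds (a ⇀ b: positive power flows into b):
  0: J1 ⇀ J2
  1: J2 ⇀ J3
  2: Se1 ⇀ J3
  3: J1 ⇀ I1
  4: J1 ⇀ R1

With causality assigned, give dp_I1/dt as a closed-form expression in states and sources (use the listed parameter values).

dp_I1/dt = E_Se1 - 6*p_I1

bond 2 →J3  (Se1 fixes effort; stroke away)
bond 1 →J2  (closing 1-jn rule on J3)
bond 0 →J1  (0-jn J2 has e-setter on 1)
bond 3 →I1  (I1 integral (f out))
bond 4 →J1  (common-f at J1 fixed by 3)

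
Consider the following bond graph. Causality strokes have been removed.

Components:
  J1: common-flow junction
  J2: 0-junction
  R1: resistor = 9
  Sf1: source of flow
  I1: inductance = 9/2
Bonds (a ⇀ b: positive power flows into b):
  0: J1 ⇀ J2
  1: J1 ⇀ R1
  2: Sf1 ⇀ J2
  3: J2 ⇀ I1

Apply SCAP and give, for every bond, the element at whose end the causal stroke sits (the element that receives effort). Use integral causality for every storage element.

bond 2 stroke at Sf1  (Sf1 fixes flow; stroke at Sf1)
bond 3 stroke at I1  (prefer integral on I1)
bond 0 stroke at J2  (J2: last free bond brings effort in)
bond 1 stroke at J1  (common-f at J1 fixed by 0)

β0 →J2
β1 →J1
β2 →Sf1
β3 →I1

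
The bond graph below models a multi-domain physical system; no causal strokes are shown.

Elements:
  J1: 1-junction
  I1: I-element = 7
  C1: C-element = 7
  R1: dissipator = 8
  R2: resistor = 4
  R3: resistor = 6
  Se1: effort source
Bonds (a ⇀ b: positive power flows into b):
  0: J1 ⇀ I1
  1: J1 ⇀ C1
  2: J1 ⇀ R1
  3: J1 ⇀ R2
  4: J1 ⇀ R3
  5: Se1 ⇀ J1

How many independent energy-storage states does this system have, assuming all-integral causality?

2  (C1, I1 all integral)

#5 stroke at J1  (source Se1 imposes e)
#0 stroke at I1  (I1 outputs flow p/I1)
#1 stroke at J1  (J1: bond 0 brought flow, rest push out)
#2 stroke at J1  (common-f at J1 fixed by 0)
#3 stroke at J1  (1-jn J1 has f-setter on 0)
#4 stroke at J1  (J1 flow already set via bond 0)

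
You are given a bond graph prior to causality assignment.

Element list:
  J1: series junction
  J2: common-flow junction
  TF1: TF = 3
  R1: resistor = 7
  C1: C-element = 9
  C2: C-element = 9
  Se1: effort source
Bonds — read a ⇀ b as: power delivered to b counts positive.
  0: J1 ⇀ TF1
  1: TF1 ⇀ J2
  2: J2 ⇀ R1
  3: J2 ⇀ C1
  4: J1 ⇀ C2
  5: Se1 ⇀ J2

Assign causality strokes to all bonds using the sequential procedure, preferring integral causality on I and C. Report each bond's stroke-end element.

bond 5 |J2  (Se1 fixes effort; stroke away)
bond 3 |J2  (C1 outputs effort q/C1)
bond 4 |J1  (prefer integral on C2)
bond 0 |TF1  (J1: last free bond brings flow in)
bond 1 |J2  (TF1: transformer flips bond 0)
bond 2 |R1  (closing 1-jn rule on J2)

bond 0 |TF1
bond 1 |J2
bond 2 |R1
bond 3 |J2
bond 4 |J1
bond 5 |J2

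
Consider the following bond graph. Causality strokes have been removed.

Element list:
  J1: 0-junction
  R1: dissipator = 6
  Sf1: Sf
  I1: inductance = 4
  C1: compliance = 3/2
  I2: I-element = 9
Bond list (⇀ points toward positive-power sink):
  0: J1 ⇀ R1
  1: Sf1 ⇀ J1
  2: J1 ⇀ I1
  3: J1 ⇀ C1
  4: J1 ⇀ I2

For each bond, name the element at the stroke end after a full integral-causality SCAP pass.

bond 1 stroke at Sf1  (source Sf1 imposes f)
bond 2 stroke at I1  (prefer integral on I1)
bond 3 stroke at J1  (C1: C, integral causality)
bond 0 stroke at R1  (J1: bond 3 brought effort, rest push out)
bond 4 stroke at I2  (J1 effort already set via bond 3)

#0 stroke at R1
#1 stroke at Sf1
#2 stroke at I1
#3 stroke at J1
#4 stroke at I2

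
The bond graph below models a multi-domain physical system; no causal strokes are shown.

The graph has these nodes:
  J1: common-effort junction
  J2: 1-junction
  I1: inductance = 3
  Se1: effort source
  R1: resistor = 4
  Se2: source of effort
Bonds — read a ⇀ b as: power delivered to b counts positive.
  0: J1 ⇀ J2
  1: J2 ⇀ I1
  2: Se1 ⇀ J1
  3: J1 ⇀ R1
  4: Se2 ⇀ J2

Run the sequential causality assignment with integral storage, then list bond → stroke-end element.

b0 stroke at J2
b1 stroke at I1
b2 stroke at J1
b3 stroke at R1
b4 stroke at J2

b2 →J1  (Se1 fixes effort; stroke away)
b4 →J2  (Se2: effort source, stroke at far end)
b0 →J2  (J1 effort already set via bond 2)
b3 →R1  (common-e at J1 fixed by 2)
b1 →I1  (closing 1-jn rule on J2)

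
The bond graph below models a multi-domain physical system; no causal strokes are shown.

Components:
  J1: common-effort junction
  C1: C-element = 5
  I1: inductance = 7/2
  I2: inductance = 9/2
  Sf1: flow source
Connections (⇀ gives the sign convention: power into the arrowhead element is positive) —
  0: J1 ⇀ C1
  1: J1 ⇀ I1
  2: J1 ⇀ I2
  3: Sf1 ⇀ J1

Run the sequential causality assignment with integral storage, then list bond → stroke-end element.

β0 |J1
β1 |I1
β2 |I2
β3 |Sf1

β3 →Sf1  (Sf1: flow source, stroke at near end)
β0 →J1  (C1: C, integral causality)
β1 →I1  (J1: bond 0 brought effort, rest push out)
β2 →I2  (common-e at J1 fixed by 0)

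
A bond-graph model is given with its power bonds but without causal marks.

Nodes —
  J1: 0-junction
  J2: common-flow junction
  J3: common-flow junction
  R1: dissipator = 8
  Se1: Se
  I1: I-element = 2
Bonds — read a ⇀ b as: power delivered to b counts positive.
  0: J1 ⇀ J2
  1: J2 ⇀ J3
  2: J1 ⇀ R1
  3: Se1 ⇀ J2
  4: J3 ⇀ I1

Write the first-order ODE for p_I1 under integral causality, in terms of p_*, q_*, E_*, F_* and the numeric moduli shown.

dp_I1/dt = E_Se1 - 4*p_I1

#3 |J2  (Se1: effort source, stroke at far end)
#4 |I1  (I1 integral (f out))
#1 |J3  (1-jn J3 has f-setter on 4)
#0 |J2  (1-jn J2 has f-setter on 1)
#2 |J1  (J1: last free bond brings effort in)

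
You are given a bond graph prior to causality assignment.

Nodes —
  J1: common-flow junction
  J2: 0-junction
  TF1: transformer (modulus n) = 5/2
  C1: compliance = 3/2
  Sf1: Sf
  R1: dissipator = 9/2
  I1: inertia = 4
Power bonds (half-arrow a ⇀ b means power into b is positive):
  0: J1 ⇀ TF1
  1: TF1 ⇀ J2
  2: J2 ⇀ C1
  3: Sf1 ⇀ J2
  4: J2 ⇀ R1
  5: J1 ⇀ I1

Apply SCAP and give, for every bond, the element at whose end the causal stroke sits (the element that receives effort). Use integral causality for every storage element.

b3 |Sf1  (Sf1 fixes flow; stroke at Sf1)
b2 |J2  (C1 integral (e out))
b1 |TF1  (common-e at J2 fixed by 2)
b4 |R1  (J2 effort already set via bond 2)
b0 |J1  (through TF1, causality passes straight; one stroke at TF1)
b5 |I1  (only one flow-in slot at J1)

bond 0 stroke→J1
bond 1 stroke→TF1
bond 2 stroke→J2
bond 3 stroke→Sf1
bond 4 stroke→R1
bond 5 stroke→I1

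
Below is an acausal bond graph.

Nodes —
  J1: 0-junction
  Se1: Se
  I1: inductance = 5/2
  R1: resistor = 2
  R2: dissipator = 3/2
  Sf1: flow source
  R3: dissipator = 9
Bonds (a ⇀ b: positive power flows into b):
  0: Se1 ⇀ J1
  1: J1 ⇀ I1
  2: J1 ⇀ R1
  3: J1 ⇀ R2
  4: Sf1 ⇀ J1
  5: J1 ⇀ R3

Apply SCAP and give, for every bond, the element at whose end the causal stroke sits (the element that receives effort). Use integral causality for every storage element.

b0 stroke at J1
b1 stroke at I1
b2 stroke at R1
b3 stroke at R2
b4 stroke at Sf1
b5 stroke at R3

β0 stroke at J1  (Se1 (Se) sets effort on bond)
β4 stroke at Sf1  (Sf1 fixes flow; stroke at Sf1)
β1 stroke at I1  (J1 effort already set via bond 0)
β2 stroke at R1  (0-jn J1 has e-setter on 0)
β3 stroke at R2  (common-e at J1 fixed by 0)
β5 stroke at R3  (J1: bond 0 brought effort, rest push out)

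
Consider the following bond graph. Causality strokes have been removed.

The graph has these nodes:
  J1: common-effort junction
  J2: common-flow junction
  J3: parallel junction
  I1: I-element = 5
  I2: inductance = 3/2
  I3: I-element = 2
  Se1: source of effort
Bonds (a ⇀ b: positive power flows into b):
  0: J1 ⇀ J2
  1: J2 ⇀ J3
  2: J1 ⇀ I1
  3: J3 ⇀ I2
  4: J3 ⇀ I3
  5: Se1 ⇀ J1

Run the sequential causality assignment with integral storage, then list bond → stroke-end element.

b5 stroke at J1  (Se1 (Se) sets effort on bond)
b0 stroke at J2  (J1: bond 5 brought effort, rest push out)
b2 stroke at I1  (J1 effort already set via bond 5)
b1 stroke at J3  (closing 1-jn rule on J2)
b3 stroke at I2  (common-e at J3 fixed by 1)
b4 stroke at I3  (common-e at J3 fixed by 1)

β0 stroke→J2
β1 stroke→J3
β2 stroke→I1
β3 stroke→I2
β4 stroke→I3
β5 stroke→J1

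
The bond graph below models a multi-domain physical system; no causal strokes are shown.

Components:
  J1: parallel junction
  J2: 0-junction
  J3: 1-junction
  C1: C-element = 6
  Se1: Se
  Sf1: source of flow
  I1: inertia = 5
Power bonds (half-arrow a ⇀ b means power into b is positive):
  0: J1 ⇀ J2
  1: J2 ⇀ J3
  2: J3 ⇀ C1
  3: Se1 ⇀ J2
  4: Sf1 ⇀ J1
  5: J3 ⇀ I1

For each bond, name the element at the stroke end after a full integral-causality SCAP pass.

b0 →J1
b1 →J3
b2 →J3
b3 →J2
b4 →Sf1
b5 →I1

b3 stroke at J2  (Se1: effort source, stroke at far end)
b4 stroke at Sf1  (Sf1: flow source, stroke at near end)
b0 stroke at J1  (J1 needs exactly one e-in)
b1 stroke at J3  (0-jn J2 has e-setter on 3)
b2 stroke at J3  (C1 integral (e out))
b5 stroke at I1  (closing 1-jn rule on J3)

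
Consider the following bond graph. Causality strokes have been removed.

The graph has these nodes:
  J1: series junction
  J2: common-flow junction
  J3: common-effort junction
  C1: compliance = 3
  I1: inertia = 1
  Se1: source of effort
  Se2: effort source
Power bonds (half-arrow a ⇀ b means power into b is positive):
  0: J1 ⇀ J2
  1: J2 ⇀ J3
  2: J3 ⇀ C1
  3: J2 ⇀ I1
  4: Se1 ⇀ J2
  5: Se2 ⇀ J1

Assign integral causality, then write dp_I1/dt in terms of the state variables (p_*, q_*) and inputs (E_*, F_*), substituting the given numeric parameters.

bond 4 →J2  (Se1 (Se) sets effort on bond)
bond 5 →J1  (source Se2 imposes e)
bond 0 →J2  (J1: last free bond brings flow in)
bond 2 →J3  (C1 outputs effort q/C1)
bond 1 →J2  (common-e at J3 fixed by 2)
bond 3 →I1  (J2 needs exactly one f-in)

dp_I1/dt = E_Se1 + E_Se2 - q_C1/3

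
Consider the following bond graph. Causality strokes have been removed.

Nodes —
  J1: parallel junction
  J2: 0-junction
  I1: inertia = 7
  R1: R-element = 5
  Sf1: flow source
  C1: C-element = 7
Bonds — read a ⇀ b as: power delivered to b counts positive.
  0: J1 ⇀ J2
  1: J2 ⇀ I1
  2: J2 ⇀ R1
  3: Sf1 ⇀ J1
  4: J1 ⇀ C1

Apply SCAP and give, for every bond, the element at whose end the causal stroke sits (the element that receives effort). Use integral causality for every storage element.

β3 stroke at Sf1  (Sf1 fixes flow; stroke at Sf1)
β1 stroke at I1  (I1 integral (f out))
β4 stroke at J1  (C1: C, integral causality)
β0 stroke at J2  (J1 effort already set via bond 4)
β2 stroke at R1  (J2 effort already set via bond 0)

#0 stroke at J2
#1 stroke at I1
#2 stroke at R1
#3 stroke at Sf1
#4 stroke at J1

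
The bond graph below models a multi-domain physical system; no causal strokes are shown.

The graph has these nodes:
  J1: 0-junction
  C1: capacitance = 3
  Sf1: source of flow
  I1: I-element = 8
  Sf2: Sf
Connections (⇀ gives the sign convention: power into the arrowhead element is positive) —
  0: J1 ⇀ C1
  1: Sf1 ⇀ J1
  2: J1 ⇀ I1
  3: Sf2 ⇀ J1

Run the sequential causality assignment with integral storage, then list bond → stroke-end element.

β1 stroke at Sf1  (Sf1 fixes flow; stroke at Sf1)
β3 stroke at Sf2  (source Sf2 imposes f)
β0 stroke at J1  (prefer integral on C1)
β2 stroke at I1  (common-e at J1 fixed by 0)

bond 0 stroke at J1
bond 1 stroke at Sf1
bond 2 stroke at I1
bond 3 stroke at Sf2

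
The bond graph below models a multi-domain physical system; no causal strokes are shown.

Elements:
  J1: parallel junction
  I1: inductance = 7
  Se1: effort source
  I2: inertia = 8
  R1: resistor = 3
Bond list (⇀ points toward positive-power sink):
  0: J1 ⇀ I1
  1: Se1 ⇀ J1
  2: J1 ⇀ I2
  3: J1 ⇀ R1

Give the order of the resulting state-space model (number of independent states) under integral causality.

b1 stroke at J1  (Se1: effort source, stroke at far end)
b0 stroke at I1  (J1 effort already set via bond 1)
b2 stroke at I2  (0-jn J1 has e-setter on 1)
b3 stroke at R1  (common-e at J1 fixed by 1)

2  (I1, I2 all integral)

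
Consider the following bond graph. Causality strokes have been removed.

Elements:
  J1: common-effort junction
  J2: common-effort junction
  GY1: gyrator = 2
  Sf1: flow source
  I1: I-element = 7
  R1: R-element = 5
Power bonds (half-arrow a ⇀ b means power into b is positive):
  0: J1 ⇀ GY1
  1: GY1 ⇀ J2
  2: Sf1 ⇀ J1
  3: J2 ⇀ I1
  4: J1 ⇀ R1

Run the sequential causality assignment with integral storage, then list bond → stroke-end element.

#0 →J1
#1 →J2
#2 →Sf1
#3 →I1
#4 →R1

bond 2 |Sf1  (Sf1 (Sf) sets flow on bond)
bond 3 |I1  (prefer integral on I1)
bond 1 |J2  (J2 needs exactly one e-in)
bond 0 |J1  (through GY1, causality inverts; strokes same side of GY1)
bond 4 |R1  (J1: bond 0 brought effort, rest push out)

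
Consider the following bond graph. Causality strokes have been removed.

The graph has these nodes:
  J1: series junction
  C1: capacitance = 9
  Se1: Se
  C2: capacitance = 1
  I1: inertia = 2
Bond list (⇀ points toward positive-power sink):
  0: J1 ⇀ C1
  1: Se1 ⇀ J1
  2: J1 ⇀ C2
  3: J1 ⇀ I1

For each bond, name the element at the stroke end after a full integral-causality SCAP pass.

#0 stroke→J1
#1 stroke→J1
#2 stroke→J1
#3 stroke→I1

#1 stroke→J1  (Se1: effort source, stroke at far end)
#0 stroke→J1  (prefer integral on C1)
#2 stroke→J1  (C2 integral (e out))
#3 stroke→I1  (only one flow-in slot at J1)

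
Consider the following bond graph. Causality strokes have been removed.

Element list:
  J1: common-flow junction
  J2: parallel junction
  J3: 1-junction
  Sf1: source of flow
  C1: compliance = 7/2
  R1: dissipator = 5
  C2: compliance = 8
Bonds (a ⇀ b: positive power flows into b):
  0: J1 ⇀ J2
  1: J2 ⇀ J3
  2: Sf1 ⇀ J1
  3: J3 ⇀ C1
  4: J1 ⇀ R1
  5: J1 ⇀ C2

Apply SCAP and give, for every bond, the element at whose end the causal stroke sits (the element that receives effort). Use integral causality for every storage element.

β0 |J1
β1 |J2
β2 |Sf1
β3 |J3
β4 |J1
β5 |J1

b2 stroke→Sf1  (Sf1: flow source, stroke at near end)
b0 stroke→J1  (J1: bond 2 brought flow, rest push out)
b4 stroke→J1  (common-f at J1 fixed by 2)
b5 stroke→J1  (1-jn J1 has f-setter on 2)
b1 stroke→J2  (closing 0-jn rule on J2)
b3 stroke→J3  (J3 flow already set via bond 1)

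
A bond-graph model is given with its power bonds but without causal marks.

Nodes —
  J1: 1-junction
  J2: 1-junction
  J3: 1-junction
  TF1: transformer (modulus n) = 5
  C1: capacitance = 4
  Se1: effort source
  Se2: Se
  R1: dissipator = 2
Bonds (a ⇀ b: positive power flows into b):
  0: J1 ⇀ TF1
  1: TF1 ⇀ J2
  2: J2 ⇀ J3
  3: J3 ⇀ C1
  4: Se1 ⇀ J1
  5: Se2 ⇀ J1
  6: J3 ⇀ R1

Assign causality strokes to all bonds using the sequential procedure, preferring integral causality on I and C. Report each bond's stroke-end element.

bond 0 |TF1
bond 1 |J2
bond 2 |J3
bond 3 |J3
bond 4 |J1
bond 5 |J1
bond 6 |R1

β4 stroke→J1  (Se1 (Se) sets effort on bond)
β5 stroke→J1  (Se2 fixes effort; stroke away)
β0 stroke→TF1  (J1 needs exactly one f-in)
β1 stroke→J2  (TF TF1: opposite of bond 0)
β2 stroke→J3  (only one flow-in slot at J2)
β3 stroke→J3  (C1 outputs effort q/C1)
β6 stroke→R1  (J3: last free bond brings flow in)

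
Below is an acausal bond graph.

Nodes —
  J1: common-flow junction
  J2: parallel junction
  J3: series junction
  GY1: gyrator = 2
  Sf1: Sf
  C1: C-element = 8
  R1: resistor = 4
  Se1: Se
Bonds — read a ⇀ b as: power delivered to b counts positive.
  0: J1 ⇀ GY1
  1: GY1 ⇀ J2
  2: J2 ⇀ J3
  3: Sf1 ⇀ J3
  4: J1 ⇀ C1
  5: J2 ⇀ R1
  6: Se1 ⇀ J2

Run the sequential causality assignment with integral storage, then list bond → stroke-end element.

#0 stroke at GY1
#1 stroke at GY1
#2 stroke at J3
#3 stroke at Sf1
#4 stroke at J1
#5 stroke at R1
#6 stroke at J2

β3 stroke at Sf1  (source Sf1 imposes f)
β6 stroke at J2  (source Se1 imposes e)
β1 stroke at GY1  (J2 effort already set via bond 6)
β2 stroke at J3  (common-e at J2 fixed by 6)
β5 stroke at R1  (0-jn J2 has e-setter on 6)
β0 stroke at GY1  (GY GY1: same side as bond 1)
β4 stroke at J1  (J1: bond 0 brought flow, rest push out)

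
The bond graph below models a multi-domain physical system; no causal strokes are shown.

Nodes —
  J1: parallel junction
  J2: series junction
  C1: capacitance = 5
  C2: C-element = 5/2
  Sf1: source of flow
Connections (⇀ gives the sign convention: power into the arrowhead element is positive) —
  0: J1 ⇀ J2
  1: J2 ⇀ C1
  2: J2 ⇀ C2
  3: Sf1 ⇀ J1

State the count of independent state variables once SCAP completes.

bond 3 |Sf1  (Sf1 (Sf) sets flow on bond)
bond 0 |J1  (only one effort-in slot at J1)
bond 1 |J2  (1-jn J2 has f-setter on 0)
bond 2 |J2  (1-jn J2 has f-setter on 0)

2  (C1, C2 all integral)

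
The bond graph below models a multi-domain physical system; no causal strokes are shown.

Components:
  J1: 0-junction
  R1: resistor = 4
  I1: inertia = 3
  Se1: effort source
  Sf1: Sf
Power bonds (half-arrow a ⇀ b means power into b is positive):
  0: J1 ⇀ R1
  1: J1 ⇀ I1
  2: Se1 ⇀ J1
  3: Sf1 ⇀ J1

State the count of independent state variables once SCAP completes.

1  (I1 all integral)

b2 |J1  (Se1 fixes effort; stroke away)
b3 |Sf1  (Sf1: flow source, stroke at near end)
b0 |R1  (common-e at J1 fixed by 2)
b1 |I1  (J1 effort already set via bond 2)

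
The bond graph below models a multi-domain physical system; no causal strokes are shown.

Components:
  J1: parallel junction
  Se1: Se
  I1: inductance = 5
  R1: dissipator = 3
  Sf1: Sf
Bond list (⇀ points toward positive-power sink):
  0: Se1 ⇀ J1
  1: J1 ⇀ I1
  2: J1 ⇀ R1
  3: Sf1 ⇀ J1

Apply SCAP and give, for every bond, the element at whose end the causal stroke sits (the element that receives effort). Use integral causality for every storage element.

bond 0 stroke at J1
bond 1 stroke at I1
bond 2 stroke at R1
bond 3 stroke at Sf1

b0 stroke at J1  (Se1: effort source, stroke at far end)
b3 stroke at Sf1  (source Sf1 imposes f)
b1 stroke at I1  (J1: bond 0 brought effort, rest push out)
b2 stroke at R1  (J1: bond 0 brought effort, rest push out)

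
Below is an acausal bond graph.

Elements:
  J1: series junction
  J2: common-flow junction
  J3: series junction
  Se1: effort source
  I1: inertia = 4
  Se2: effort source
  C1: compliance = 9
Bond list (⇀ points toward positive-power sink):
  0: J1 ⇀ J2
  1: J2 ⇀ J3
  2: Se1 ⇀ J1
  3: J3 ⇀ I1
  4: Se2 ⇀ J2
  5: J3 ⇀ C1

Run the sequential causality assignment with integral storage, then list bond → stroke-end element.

#0 stroke→J2
#1 stroke→J3
#2 stroke→J1
#3 stroke→I1
#4 stroke→J2
#5 stroke→J3

b2 stroke→J1  (Se1 (Se) sets effort on bond)
b4 stroke→J2  (source Se2 imposes e)
b0 stroke→J2  (closing 1-jn rule on J1)
b1 stroke→J3  (J2 needs exactly one f-in)
b3 stroke→I1  (I1 integral (f out))
b5 stroke→J3  (common-f at J3 fixed by 3)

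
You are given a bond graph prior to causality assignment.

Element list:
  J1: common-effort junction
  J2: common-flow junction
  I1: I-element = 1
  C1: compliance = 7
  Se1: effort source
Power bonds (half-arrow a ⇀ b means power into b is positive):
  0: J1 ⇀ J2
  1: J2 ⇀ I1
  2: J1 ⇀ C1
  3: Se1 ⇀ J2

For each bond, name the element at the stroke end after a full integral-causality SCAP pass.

b3 |J2  (Se1: effort source, stroke at far end)
b1 |I1  (I1: I, integral causality)
b0 |J2  (J2: bond 1 brought flow, rest push out)
b2 |J1  (closing 0-jn rule on J1)

#0 stroke at J2
#1 stroke at I1
#2 stroke at J1
#3 stroke at J2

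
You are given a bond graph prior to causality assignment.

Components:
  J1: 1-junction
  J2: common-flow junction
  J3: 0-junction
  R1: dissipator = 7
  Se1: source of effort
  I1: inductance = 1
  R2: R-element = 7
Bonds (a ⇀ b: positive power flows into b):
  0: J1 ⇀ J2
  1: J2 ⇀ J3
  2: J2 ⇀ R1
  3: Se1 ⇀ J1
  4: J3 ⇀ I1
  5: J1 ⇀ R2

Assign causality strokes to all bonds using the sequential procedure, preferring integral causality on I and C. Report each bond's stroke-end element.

b0 →J2
b1 →J3
b2 →J2
b3 →J1
b4 →I1
b5 →J1

bond 3 stroke at J1  (Se1 (Se) sets effort on bond)
bond 4 stroke at I1  (I1 outputs flow p/I1)
bond 1 stroke at J3  (J3: last free bond brings effort in)
bond 0 stroke at J2  (J2 flow already set via bond 1)
bond 2 stroke at J2  (common-f at J2 fixed by 1)
bond 5 stroke at J1  (common-f at J1 fixed by 0)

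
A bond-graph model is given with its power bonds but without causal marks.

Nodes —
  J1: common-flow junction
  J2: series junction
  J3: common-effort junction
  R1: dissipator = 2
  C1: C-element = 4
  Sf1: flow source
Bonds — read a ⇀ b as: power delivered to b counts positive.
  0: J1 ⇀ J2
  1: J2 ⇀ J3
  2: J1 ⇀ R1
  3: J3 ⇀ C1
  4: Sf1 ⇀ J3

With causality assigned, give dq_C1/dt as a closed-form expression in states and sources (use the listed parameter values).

#4 →Sf1  (Sf1 fixes flow; stroke at Sf1)
#3 →J3  (C1 integral (e out))
#1 →J2  (common-e at J3 fixed by 3)
#0 →J1  (closing 1-jn rule on J2)
#2 →R1  (J1 needs exactly one f-in)

dq_C1/dt = F_Sf1 - q_C1/8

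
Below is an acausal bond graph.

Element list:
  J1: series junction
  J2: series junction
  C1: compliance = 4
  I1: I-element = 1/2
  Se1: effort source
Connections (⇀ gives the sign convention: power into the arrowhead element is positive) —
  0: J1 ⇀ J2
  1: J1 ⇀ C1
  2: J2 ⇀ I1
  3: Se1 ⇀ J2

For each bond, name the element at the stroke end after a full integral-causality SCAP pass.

#3 |J2  (source Se1 imposes e)
#1 |J1  (C1 outputs effort q/C1)
#0 |J2  (J1: last free bond brings flow in)
#2 |I1  (only one flow-in slot at J2)

β0 stroke→J2
β1 stroke→J1
β2 stroke→I1
β3 stroke→J2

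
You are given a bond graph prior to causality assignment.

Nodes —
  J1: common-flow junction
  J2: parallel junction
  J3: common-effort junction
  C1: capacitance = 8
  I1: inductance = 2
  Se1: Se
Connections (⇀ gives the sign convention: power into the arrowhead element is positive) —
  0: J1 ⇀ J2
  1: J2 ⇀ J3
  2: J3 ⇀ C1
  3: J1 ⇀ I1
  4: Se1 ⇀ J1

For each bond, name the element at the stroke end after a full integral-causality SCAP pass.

b4 stroke→J1  (source Se1 imposes e)
b2 stroke→J3  (C1: C, integral causality)
b1 stroke→J2  (common-e at J3 fixed by 2)
b0 stroke→J1  (J2 effort already set via bond 1)
b3 stroke→I1  (only one flow-in slot at J1)

#0 |J1
#1 |J2
#2 |J3
#3 |I1
#4 |J1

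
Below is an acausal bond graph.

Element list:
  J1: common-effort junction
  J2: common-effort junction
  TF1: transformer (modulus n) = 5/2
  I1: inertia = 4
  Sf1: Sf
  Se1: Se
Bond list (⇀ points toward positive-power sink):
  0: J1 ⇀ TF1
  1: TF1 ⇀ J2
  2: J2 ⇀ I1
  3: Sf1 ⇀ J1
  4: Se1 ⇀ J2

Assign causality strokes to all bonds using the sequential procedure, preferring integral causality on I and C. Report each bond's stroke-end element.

bond 3 stroke→Sf1  (Sf1 (Sf) sets flow on bond)
bond 4 stroke→J2  (source Se1 imposes e)
bond 0 stroke→J1  (J1: last free bond brings effort in)
bond 1 stroke→TF1  (J2 effort already set via bond 4)
bond 2 stroke→I1  (J2: bond 4 brought effort, rest push out)

β0 |J1
β1 |TF1
β2 |I1
β3 |Sf1
β4 |J2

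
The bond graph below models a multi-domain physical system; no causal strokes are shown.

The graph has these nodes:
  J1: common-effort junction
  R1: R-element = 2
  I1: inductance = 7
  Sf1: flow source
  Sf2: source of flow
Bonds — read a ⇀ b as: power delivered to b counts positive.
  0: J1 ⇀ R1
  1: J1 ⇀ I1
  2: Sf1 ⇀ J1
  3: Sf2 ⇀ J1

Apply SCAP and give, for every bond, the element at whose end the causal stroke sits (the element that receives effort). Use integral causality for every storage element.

bond 0 stroke→J1
bond 1 stroke→I1
bond 2 stroke→Sf1
bond 3 stroke→Sf2

#2 →Sf1  (source Sf1 imposes f)
#3 →Sf2  (Sf2: flow source, stroke at near end)
#1 →I1  (I1 outputs flow p/I1)
#0 →J1  (J1: last free bond brings effort in)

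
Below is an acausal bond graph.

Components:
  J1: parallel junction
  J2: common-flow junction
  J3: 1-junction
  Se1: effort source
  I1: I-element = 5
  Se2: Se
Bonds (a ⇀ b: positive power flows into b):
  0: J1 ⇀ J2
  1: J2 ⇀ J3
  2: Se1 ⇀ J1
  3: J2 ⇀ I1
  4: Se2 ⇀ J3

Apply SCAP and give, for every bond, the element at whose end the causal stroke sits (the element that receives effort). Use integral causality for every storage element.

bond 0 |J2
bond 1 |J2
bond 2 |J1
bond 3 |I1
bond 4 |J3

#2 |J1  (source Se1 imposes e)
#4 |J3  (Se2 fixes effort; stroke away)
#0 |J2  (J1: bond 2 brought effort, rest push out)
#1 |J2  (only one flow-in slot at J3)
#3 |I1  (closing 1-jn rule on J2)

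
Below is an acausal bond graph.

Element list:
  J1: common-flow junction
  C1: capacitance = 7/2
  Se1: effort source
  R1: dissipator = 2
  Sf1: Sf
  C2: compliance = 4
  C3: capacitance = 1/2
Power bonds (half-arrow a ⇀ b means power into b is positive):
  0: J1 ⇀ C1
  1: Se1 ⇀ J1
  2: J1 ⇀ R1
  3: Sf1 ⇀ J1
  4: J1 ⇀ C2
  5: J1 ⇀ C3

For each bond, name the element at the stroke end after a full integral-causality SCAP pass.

β0 stroke at J1
β1 stroke at J1
β2 stroke at J1
β3 stroke at Sf1
β4 stroke at J1
β5 stroke at J1

#1 stroke→J1  (Se1 fixes effort; stroke away)
#3 stroke→Sf1  (Sf1: flow source, stroke at near end)
#0 stroke→J1  (J1 flow already set via bond 3)
#2 stroke→J1  (J1: bond 3 brought flow, rest push out)
#4 stroke→J1  (J1 flow already set via bond 3)
#5 stroke→J1  (common-f at J1 fixed by 3)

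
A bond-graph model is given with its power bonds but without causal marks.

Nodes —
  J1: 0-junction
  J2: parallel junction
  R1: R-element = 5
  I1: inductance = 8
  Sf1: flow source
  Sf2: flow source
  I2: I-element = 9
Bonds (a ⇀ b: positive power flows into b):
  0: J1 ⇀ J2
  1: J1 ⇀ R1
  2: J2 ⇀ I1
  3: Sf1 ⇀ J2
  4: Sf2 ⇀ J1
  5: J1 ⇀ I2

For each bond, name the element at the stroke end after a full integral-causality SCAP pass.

β3 |Sf1  (Sf1 (Sf) sets flow on bond)
β4 |Sf2  (source Sf2 imposes f)
β2 |I1  (I1 outputs flow p/I1)
β0 |J2  (only one effort-in slot at J2)
β5 |I2  (prefer integral on I2)
β1 |J1  (J1 needs exactly one e-in)

#0 stroke→J2
#1 stroke→J1
#2 stroke→I1
#3 stroke→Sf1
#4 stroke→Sf2
#5 stroke→I2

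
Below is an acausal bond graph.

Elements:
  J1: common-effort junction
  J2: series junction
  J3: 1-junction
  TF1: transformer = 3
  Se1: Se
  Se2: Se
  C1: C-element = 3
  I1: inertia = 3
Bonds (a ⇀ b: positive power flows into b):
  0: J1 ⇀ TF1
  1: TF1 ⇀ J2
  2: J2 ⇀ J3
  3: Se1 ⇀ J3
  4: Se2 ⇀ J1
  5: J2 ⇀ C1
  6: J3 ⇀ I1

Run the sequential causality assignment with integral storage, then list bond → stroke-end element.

bond 0 stroke at TF1
bond 1 stroke at J2
bond 2 stroke at J3
bond 3 stroke at J3
bond 4 stroke at J1
bond 5 stroke at J2
bond 6 stroke at I1

b3 |J3  (Se1 fixes effort; stroke away)
b4 |J1  (Se2 (Se) sets effort on bond)
b0 |TF1  (common-e at J1 fixed by 4)
b1 |J2  (TF1: transformer flips bond 0)
b5 |J2  (C1 outputs effort q/C1)
b2 |J3  (closing 1-jn rule on J2)
b6 |I1  (J3 needs exactly one f-in)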